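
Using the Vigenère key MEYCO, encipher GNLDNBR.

SRJFBNV

Repeat the key across the message: MEYCOME
G(6)+M(12): 18 → S
N(13)+E(4): 17 → R
L(11)+Y(24): 35≡9 → J
D(3)+C(2): 5 → F
N(13)+O(14): 27≡1 → B
B(1)+M(12): 13 → N
R(17)+E(4): 21 → V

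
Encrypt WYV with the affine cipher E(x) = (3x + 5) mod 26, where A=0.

W(22): 3·22+5=71≡19 → T
Y(24): 3·24+5=77≡25 → Z
V(21): 3·21+5=68≡16 → Q

TZQ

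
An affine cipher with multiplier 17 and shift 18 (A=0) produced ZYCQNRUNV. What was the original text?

The inverse of 17 mod 26 is 23, since 17·23=391≡1. Apply D(y)=23·(y−18) mod 26:
Z(25): 23·(25−18)=161≡5 → F
Y(24): 23·(24−18)=138≡8 → I
C(2): 23·(2−18)=-368≡22 → W
Q(16): 23·(16−18)=-46≡6 → G
N(13): 23·(13−18)=-115≡15 → P
R(17): 23·(17−18)=-23≡3 → D
U(20): 23·(20−18)=46≡20 → U
N(13): 23·(13−18)=-115≡15 → P
V(21): 23·(21−18)=69≡17 → R

FIWGPDUPR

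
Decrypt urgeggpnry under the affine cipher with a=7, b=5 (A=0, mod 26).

The inverse of 7 mod 26 is 15, since 7·15=105≡1. Apply D(y)=15·(y−5) mod 26:
u(20): 15·(20−5)=225≡17 → r
r(17): 15·(17−5)=180≡24 → y
g(6): 15·(6−5)=15 → p
e(4): 15·(4−5)=-15≡11 → l
g(6): 15·(6−5)=15 → p
g(6): 15·(6−5)=15 → p
p(15): 15·(15−5)=150≡20 → u
n(13): 15·(13−5)=120≡16 → q
r(17): 15·(17−5)=180≡24 → y
y(24): 15·(24−5)=285≡25 → z

ryplppuqyz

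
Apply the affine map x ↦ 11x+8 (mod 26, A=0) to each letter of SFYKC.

S(18): 11·18+8=206≡24 → Y
F(5): 11·5+8=63≡11 → L
Y(24): 11·24+8=272≡12 → M
K(10): 11·10+8=118≡14 → O
C(2): 11·2+8=30≡4 → E

YLMOE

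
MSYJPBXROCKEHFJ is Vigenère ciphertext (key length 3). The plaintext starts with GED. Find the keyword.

Subtract each crib letter from the matching ciphertext letter (mod 26):
M(12)−G(6)=6 → G
S(18)−E(4)=14 → O
Y(24)−D(3)=21 → V

GOV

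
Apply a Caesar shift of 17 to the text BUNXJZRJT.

B(1): 1+17=18 → S
U(20): 20+17=37≡11 → L
N(13): 13+17=30≡4 → E
X(23): 23+17=40≡14 → O
J(9): 9+17=26≡0 → A
Z(25): 25+17=42≡16 → Q
R(17): 17+17=34≡8 → I
J(9): 9+17=26≡0 → A
T(19): 19+17=36≡10 → K

SLEOAQIAK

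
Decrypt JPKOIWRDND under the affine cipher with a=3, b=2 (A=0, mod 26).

LNUECYFJVJ

The inverse of 3 mod 26 is 9, since 3·9=27≡1. Apply D(y)=9·(y−2) mod 26:
J(9): 9·(9−2)=63≡11 → L
P(15): 9·(15−2)=117≡13 → N
K(10): 9·(10−2)=72≡20 → U
O(14): 9·(14−2)=108≡4 → E
I(8): 9·(8−2)=54≡2 → C
W(22): 9·(22−2)=180≡24 → Y
R(17): 9·(17−2)=135≡5 → F
D(3): 9·(3−2)=9 → J
N(13): 9·(13−2)=99≡21 → V
D(3): 9·(3−2)=9 → J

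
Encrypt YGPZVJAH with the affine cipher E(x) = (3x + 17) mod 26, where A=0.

LJKOCSRM

Y(24): 3·24+17=89≡11 → L
G(6): 3·6+17=35≡9 → J
P(15): 3·15+17=62≡10 → K
Z(25): 3·25+17=92≡14 → O
V(21): 3·21+17=80≡2 → C
J(9): 3·9+17=44≡18 → S
A(0): 3·0+17=17 → R
H(7): 3·7+17=38≡12 → M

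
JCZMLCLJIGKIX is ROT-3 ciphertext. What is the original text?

GZWJIZIGFDHFU

J(9): 9−3=6 → G
C(2): 2−3=-1≡25 → Z
Z(25): 25−3=22 → W
M(12): 12−3=9 → J
L(11): 11−3=8 → I
C(2): 2−3=-1≡25 → Z
L(11): 11−3=8 → I
J(9): 9−3=6 → G
I(8): 8−3=5 → F
G(6): 6−3=3 → D
K(10): 10−3=7 → H
I(8): 8−3=5 → F
X(23): 23−3=20 → U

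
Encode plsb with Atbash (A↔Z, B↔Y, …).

kohy

p(15) → k(10)
l(11) → o(14)
s(18) → h(7)
b(1) → y(24)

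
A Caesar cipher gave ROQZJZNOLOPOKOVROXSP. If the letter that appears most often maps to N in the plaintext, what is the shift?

The most frequent ciphertext letter is O (appears 6 times).
O is position 14; N is position 13.
Shift = 1.

1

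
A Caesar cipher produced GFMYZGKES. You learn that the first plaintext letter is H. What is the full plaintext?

HGNZAHLFT

From the crib: G(6)−H(7)=-1≡25, so the shift is 25.
Subtract 25 from each ciphertext letter:
G(6): 6−25=-19≡7 → H
F(5): 5−25=-20≡6 → G
M(12): 12−25=-13≡13 → N
Y(24): 24−25=-1≡25 → Z
Z(25): 25−25=0 → A
G(6): 6−25=-19≡7 → H
K(10): 10−25=-15≡11 → L
E(4): 4−25=-21≡5 → F
S(18): 18−25=-7≡19 → T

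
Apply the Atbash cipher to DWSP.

WDHK

D(3) → W(22)
W(22) → D(3)
S(18) → H(7)
P(15) → K(10)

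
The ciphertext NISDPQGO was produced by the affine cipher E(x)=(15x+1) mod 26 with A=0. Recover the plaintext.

GXPOUBJN

The inverse of 15 mod 26 is 7, since 15·7=105≡1. Apply D(y)=7·(y−1) mod 26:
N(13): 7·(13−1)=84≡6 → G
I(8): 7·(8−1)=49≡23 → X
S(18): 7·(18−1)=119≡15 → P
D(3): 7·(3−1)=14 → O
P(15): 7·(15−1)=98≡20 → U
Q(16): 7·(16−1)=105≡1 → B
G(6): 7·(6−1)=35≡9 → J
O(14): 7·(14−1)=91≡13 → N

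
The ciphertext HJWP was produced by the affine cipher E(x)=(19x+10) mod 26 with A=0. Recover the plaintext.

TPCD

The inverse of 19 mod 26 is 11, since 19·11=209≡1. Apply D(y)=11·(y−10) mod 26:
H(7): 11·(7−10)=-33≡19 → T
J(9): 11·(9−10)=-11≡15 → P
W(22): 11·(22−10)=132≡2 → C
P(15): 11·(15−10)=55≡3 → D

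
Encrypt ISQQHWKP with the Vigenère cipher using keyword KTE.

SLUAAAUI

Repeat the key across the message: KTEKTEKT
I(8)+K(10): 18 → S
S(18)+T(19): 37≡11 → L
Q(16)+E(4): 20 → U
Q(16)+K(10): 26≡0 → A
H(7)+T(19): 26≡0 → A
W(22)+E(4): 26≡0 → A
K(10)+K(10): 20 → U
P(15)+T(19): 34≡8 → I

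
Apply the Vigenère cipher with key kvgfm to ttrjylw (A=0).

Repeat the key across the message: kvgfmkv
t(19)+k(10): 29≡3 → d
t(19)+v(21): 40≡14 → o
r(17)+g(6): 23 → x
j(9)+f(5): 14 → o
y(24)+m(12): 36≡10 → k
l(11)+k(10): 21 → v
w(22)+v(21): 43≡17 → r

doxokvr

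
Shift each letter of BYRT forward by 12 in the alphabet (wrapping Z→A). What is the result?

B(1): 1+12=13 → N
Y(24): 24+12=36≡10 → K
R(17): 17+12=29≡3 → D
T(19): 19+12=31≡5 → F

NKDF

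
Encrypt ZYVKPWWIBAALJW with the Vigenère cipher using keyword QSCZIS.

Repeat the key across the message: QSCZISQSCZISQS
Z(25)+Q(16): 41≡15 → P
Y(24)+S(18): 42≡16 → Q
V(21)+C(2): 23 → X
K(10)+Z(25): 35≡9 → J
P(15)+I(8): 23 → X
W(22)+S(18): 40≡14 → O
W(22)+Q(16): 38≡12 → M
I(8)+S(18): 26≡0 → A
B(1)+C(2): 3 → D
A(0)+Z(25): 25 → Z
A(0)+I(8): 8 → I
L(11)+S(18): 29≡3 → D
J(9)+Q(16): 25 → Z
W(22)+S(18): 40≡14 → O

PQXJXOMADZIDZO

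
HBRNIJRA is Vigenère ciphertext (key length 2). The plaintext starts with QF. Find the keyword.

Subtract each crib letter from the matching ciphertext letter (mod 26):
H(7)−Q(16)=-9≡17 → R
B(1)−F(5)=-4≡22 → W

RW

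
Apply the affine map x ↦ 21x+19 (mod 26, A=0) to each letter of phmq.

wklr

p(15): 21·15+19=334≡22 → w
h(7): 21·7+19=166≡10 → k
m(12): 21·12+19=271≡11 → l
q(16): 21·16+19=355≡17 → r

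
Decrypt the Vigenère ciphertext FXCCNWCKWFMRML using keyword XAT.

Repeat the key across the ciphertext: XATXATXATXATXA
F(5)−X(23): -18≡8 → I
X(23)−A(0): 23 → X
C(2)−T(19): -17≡9 → J
C(2)−X(23): -21≡5 → F
N(13)−A(0): 13 → N
W(22)−T(19): 3 → D
C(2)−X(23): -21≡5 → F
K(10)−A(0): 10 → K
W(22)−T(19): 3 → D
F(5)−X(23): -18≡8 → I
M(12)−A(0): 12 → M
R(17)−T(19): -2≡24 → Y
M(12)−X(23): -11≡15 → P
L(11)−A(0): 11 → L

IXJFNDFKDIMYPL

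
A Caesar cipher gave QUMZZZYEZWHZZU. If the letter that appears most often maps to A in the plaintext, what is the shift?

25

The most frequent ciphertext letter is Z (appears 6 times).
Z is position 25; A is position 0.
Shift = 25.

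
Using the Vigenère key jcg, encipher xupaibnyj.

gwvjkhwap

Repeat the key across the message: jcgjcgjcg
x(23)+j(9): 32≡6 → g
u(20)+c(2): 22 → w
p(15)+g(6): 21 → v
a(0)+j(9): 9 → j
i(8)+c(2): 10 → k
b(1)+g(6): 7 → h
n(13)+j(9): 22 → w
y(24)+c(2): 26≡0 → a
j(9)+g(6): 15 → p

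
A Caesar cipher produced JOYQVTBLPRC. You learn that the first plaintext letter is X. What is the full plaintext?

XCMEJHPZDFQ

From the crib: J(9)−X(23)=-14≡12, so the shift is 12.
Subtract 12 from each ciphertext letter:
J(9): 9−12=-3≡23 → X
O(14): 14−12=2 → C
Y(24): 24−12=12 → M
Q(16): 16−12=4 → E
V(21): 21−12=9 → J
T(19): 19−12=7 → H
B(1): 1−12=-11≡15 → P
L(11): 11−12=-1≡25 → Z
P(15): 15−12=3 → D
R(17): 17−12=5 → F
C(2): 2−12=-10≡16 → Q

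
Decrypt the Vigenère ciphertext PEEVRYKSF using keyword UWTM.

Repeat the key across the ciphertext: UWTMUWTMU
P(15)−U(20): -5≡21 → V
E(4)−W(22): -18≡8 → I
E(4)−T(19): -15≡11 → L
V(21)−M(12): 9 → J
R(17)−U(20): -3≡23 → X
Y(24)−W(22): 2 → C
K(10)−T(19): -9≡17 → R
S(18)−M(12): 6 → G
F(5)−U(20): -15≡11 → L

VILJXCRGL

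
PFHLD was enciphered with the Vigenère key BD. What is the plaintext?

Repeat the key across the ciphertext: BDBDB
P(15)−B(1): 14 → O
F(5)−D(3): 2 → C
H(7)−B(1): 6 → G
L(11)−D(3): 8 → I
D(3)−B(1): 2 → C

OCGIC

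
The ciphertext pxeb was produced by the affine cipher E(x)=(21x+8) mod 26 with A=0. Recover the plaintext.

The inverse of 21 mod 26 is 5, since 21·5=105≡1. Apply D(y)=5·(y−8) mod 26:
p(15): 5·(15−8)=35≡9 → j
x(23): 5·(23−8)=75≡23 → x
e(4): 5·(4−8)=-20≡6 → g
b(1): 5·(1−8)=-35≡17 → r

jxgr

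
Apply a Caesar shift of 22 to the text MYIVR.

IUERN

M(12): 12+22=34≡8 → I
Y(24): 24+22=46≡20 → U
I(8): 8+22=30≡4 → E
V(21): 21+22=43≡17 → R
R(17): 17+22=39≡13 → N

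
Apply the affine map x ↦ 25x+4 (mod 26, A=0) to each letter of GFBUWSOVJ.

G(6): 25·6+4=154≡24 → Y
F(5): 25·5+4=129≡25 → Z
B(1): 25·1+4=29≡3 → D
U(20): 25·20+4=504≡10 → K
W(22): 25·22+4=554≡8 → I
S(18): 25·18+4=454≡12 → M
O(14): 25·14+4=354≡16 → Q
V(21): 25·21+4=529≡9 → J
J(9): 25·9+4=229≡21 → V

YZDKIMQJV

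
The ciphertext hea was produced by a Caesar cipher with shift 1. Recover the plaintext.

gdz

h(7): 7−1=6 → g
e(4): 4−1=3 → d
a(0): 0−1=-1≡25 → z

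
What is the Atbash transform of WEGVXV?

W(22) → D(3)
E(4) → V(21)
G(6) → T(19)
V(21) → E(4)
X(23) → C(2)
V(21) → E(4)

DVTECE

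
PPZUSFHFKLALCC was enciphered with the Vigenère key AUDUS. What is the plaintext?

Repeat the key across the ciphertext: AUDUSAUDUSAUDU
P(15)−A(0): 15 → P
P(15)−U(20): -5≡21 → V
Z(25)−D(3): 22 → W
U(20)−U(20): 0 → A
S(18)−S(18): 0 → A
F(5)−A(0): 5 → F
H(7)−U(20): -13≡13 → N
F(5)−D(3): 2 → C
K(10)−U(20): -10≡16 → Q
L(11)−S(18): -7≡19 → T
A(0)−A(0): 0 → A
L(11)−U(20): -9≡17 → R
C(2)−D(3): -1≡25 → Z
C(2)−U(20): -18≡8 → I

PVWAAFNCQTARZI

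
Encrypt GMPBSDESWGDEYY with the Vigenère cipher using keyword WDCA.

Repeat the key across the message: WDCAWDCAWDCAWD
G(6)+W(22): 28≡2 → C
M(12)+D(3): 15 → P
P(15)+C(2): 17 → R
B(1)+A(0): 1 → B
S(18)+W(22): 40≡14 → O
D(3)+D(3): 6 → G
E(4)+C(2): 6 → G
S(18)+A(0): 18 → S
W(22)+W(22): 44≡18 → S
G(6)+D(3): 9 → J
D(3)+C(2): 5 → F
E(4)+A(0): 4 → E
Y(24)+W(22): 46≡20 → U
Y(24)+D(3): 27≡1 → B

CPRBOGGSSJFEUB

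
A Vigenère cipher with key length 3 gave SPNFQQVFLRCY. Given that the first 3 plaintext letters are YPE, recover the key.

Subtract each crib letter from the matching ciphertext letter (mod 26):
S(18)−Y(24)=-6≡20 → U
P(15)−P(15)=0 → A
N(13)−E(4)=9 → J

UAJ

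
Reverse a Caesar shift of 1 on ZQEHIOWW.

YPDGHNVV

Z(25): 25−1=24 → Y
Q(16): 16−1=15 → P
E(4): 4−1=3 → D
H(7): 7−1=6 → G
I(8): 8−1=7 → H
O(14): 14−1=13 → N
W(22): 22−1=21 → V
W(22): 22−1=21 → V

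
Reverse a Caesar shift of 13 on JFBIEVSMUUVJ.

WSOVRIFZHHIW

J(9): 9−13=-4≡22 → W
F(5): 5−13=-8≡18 → S
B(1): 1−13=-12≡14 → O
I(8): 8−13=-5≡21 → V
E(4): 4−13=-9≡17 → R
V(21): 21−13=8 → I
S(18): 18−13=5 → F
M(12): 12−13=-1≡25 → Z
U(20): 20−13=7 → H
U(20): 20−13=7 → H
V(21): 21−13=8 → I
J(9): 9−13=-4≡22 → W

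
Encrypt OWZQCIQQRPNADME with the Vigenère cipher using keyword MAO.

AWNCCWCQFBNOPMS

Repeat the key across the message: MAOMAOMAOMAOMAO
O(14)+M(12): 26≡0 → A
W(22)+A(0): 22 → W
Z(25)+O(14): 39≡13 → N
Q(16)+M(12): 28≡2 → C
C(2)+A(0): 2 → C
I(8)+O(14): 22 → W
Q(16)+M(12): 28≡2 → C
Q(16)+A(0): 16 → Q
R(17)+O(14): 31≡5 → F
P(15)+M(12): 27≡1 → B
N(13)+A(0): 13 → N
A(0)+O(14): 14 → O
D(3)+M(12): 15 → P
M(12)+A(0): 12 → M
E(4)+O(14): 18 → S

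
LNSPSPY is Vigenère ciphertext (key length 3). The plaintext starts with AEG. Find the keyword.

LJM

Subtract each crib letter from the matching ciphertext letter (mod 26):
L(11)−A(0)=11 → L
N(13)−E(4)=9 → J
S(18)−G(6)=12 → M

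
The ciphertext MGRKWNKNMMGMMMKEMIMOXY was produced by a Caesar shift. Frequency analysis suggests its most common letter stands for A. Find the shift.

12

The most frequent ciphertext letter is M (appears 8 times).
M is position 12; A is position 0.
Shift = 12.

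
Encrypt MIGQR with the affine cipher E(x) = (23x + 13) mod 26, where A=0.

M(12): 23·12+13=289≡3 → D
I(8): 23·8+13=197≡15 → P
G(6): 23·6+13=151≡21 → V
Q(16): 23·16+13=381≡17 → R
R(17): 23·17+13=404≡14 → O

DPVRO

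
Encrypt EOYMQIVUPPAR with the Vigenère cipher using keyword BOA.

FCYNEIWIPQOR

Repeat the key across the message: BOABOABOABOA
E(4)+B(1): 5 → F
O(14)+O(14): 28≡2 → C
Y(24)+A(0): 24 → Y
M(12)+B(1): 13 → N
Q(16)+O(14): 30≡4 → E
I(8)+A(0): 8 → I
V(21)+B(1): 22 → W
U(20)+O(14): 34≡8 → I
P(15)+A(0): 15 → P
P(15)+B(1): 16 → Q
A(0)+O(14): 14 → O
R(17)+A(0): 17 → R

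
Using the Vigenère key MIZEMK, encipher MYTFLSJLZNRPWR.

Repeat the key across the message: MIZEMKMIZEMKMI
M(12)+M(12): 24 → Y
Y(24)+I(8): 32≡6 → G
T(19)+Z(25): 44≡18 → S
F(5)+E(4): 9 → J
L(11)+M(12): 23 → X
S(18)+K(10): 28≡2 → C
J(9)+M(12): 21 → V
L(11)+I(8): 19 → T
Z(25)+Z(25): 50≡24 → Y
N(13)+E(4): 17 → R
R(17)+M(12): 29≡3 → D
P(15)+K(10): 25 → Z
W(22)+M(12): 34≡8 → I
R(17)+I(8): 25 → Z

YGSJXCVTYRDZIZ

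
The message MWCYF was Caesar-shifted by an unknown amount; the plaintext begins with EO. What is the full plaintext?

EOUQX

From the crib: M(12)−E(4)=8, so the shift is 8.
Subtract 8 from each ciphertext letter:
M(12): 12−8=4 → E
W(22): 22−8=14 → O
C(2): 2−8=-6≡20 → U
Y(24): 24−8=16 → Q
F(5): 5−8=-3≡23 → X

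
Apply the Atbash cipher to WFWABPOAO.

W(22) → D(3)
F(5) → U(20)
W(22) → D(3)
A(0) → Z(25)
B(1) → Y(24)
P(15) → K(10)
O(14) → L(11)
A(0) → Z(25)
O(14) → L(11)

DUDZYKLZL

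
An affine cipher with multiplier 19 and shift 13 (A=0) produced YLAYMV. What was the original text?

RENRPK

The inverse of 19 mod 26 is 11, since 19·11=209≡1. Apply D(y)=11·(y−13) mod 26:
Y(24): 11·(24−13)=121≡17 → R
L(11): 11·(11−13)=-22≡4 → E
A(0): 11·(0−13)=-143≡13 → N
Y(24): 11·(24−13)=121≡17 → R
M(12): 11·(12−13)=-11≡15 → P
V(21): 11·(21−13)=88≡10 → K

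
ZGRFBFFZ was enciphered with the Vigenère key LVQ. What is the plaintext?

OLBUGPUE

Repeat the key across the ciphertext: LVQLVQLV
Z(25)−L(11): 14 → O
G(6)−V(21): -15≡11 → L
R(17)−Q(16): 1 → B
F(5)−L(11): -6≡20 → U
B(1)−V(21): -20≡6 → G
F(5)−Q(16): -11≡15 → P
F(5)−L(11): -6≡20 → U
Z(25)−V(21): 4 → E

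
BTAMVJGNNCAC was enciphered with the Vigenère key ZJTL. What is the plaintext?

CKHBWANCOTHR

Repeat the key across the ciphertext: ZJTLZJTLZJTL
B(1)−Z(25): -24≡2 → C
T(19)−J(9): 10 → K
A(0)−T(19): -19≡7 → H
M(12)−L(11): 1 → B
V(21)−Z(25): -4≡22 → W
J(9)−J(9): 0 → A
G(6)−T(19): -13≡13 → N
N(13)−L(11): 2 → C
N(13)−Z(25): -12≡14 → O
C(2)−J(9): -7≡19 → T
A(0)−T(19): -19≡7 → H
C(2)−L(11): -9≡17 → R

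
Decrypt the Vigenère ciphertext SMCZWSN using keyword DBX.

PLFWVVK

Repeat the key across the ciphertext: DBXDBXD
S(18)−D(3): 15 → P
M(12)−B(1): 11 → L
C(2)−X(23): -21≡5 → F
Z(25)−D(3): 22 → W
W(22)−B(1): 21 → V
S(18)−X(23): -5≡21 → V
N(13)−D(3): 10 → K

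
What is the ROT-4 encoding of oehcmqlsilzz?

silgqupwmpdd

o(14): 14+4=18 → s
e(4): 4+4=8 → i
h(7): 7+4=11 → l
c(2): 2+4=6 → g
m(12): 12+4=16 → q
q(16): 16+4=20 → u
l(11): 11+4=15 → p
s(18): 18+4=22 → w
i(8): 8+4=12 → m
l(11): 11+4=15 → p
z(25): 25+4=29≡3 → d
z(25): 25+4=29≡3 → d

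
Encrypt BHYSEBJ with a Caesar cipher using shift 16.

B(1): 1+16=17 → R
H(7): 7+16=23 → X
Y(24): 24+16=40≡14 → O
S(18): 18+16=34≡8 → I
E(4): 4+16=20 → U
B(1): 1+16=17 → R
J(9): 9+16=25 → Z

RXOIURZ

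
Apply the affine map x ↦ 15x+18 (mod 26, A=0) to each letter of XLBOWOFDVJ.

ZBHUKUPLVX

X(23): 15·23+18=363≡25 → Z
L(11): 15·11+18=183≡1 → B
B(1): 15·1+18=33≡7 → H
O(14): 15·14+18=228≡20 → U
W(22): 15·22+18=348≡10 → K
O(14): 15·14+18=228≡20 → U
F(5): 15·5+18=93≡15 → P
D(3): 15·3+18=63≡11 → L
V(21): 15·21+18=333≡21 → V
J(9): 15·9+18=153≡23 → X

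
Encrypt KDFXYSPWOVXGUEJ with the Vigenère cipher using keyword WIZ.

GLETGRLENRFFQMI

Repeat the key across the message: WIZWIZWIZWIZWIZ
K(10)+W(22): 32≡6 → G
D(3)+I(8): 11 → L
F(5)+Z(25): 30≡4 → E
X(23)+W(22): 45≡19 → T
Y(24)+I(8): 32≡6 → G
S(18)+Z(25): 43≡17 → R
P(15)+W(22): 37≡11 → L
W(22)+I(8): 30≡4 → E
O(14)+Z(25): 39≡13 → N
V(21)+W(22): 43≡17 → R
X(23)+I(8): 31≡5 → F
G(6)+Z(25): 31≡5 → F
U(20)+W(22): 42≡16 → Q
E(4)+I(8): 12 → M
J(9)+Z(25): 34≡8 → I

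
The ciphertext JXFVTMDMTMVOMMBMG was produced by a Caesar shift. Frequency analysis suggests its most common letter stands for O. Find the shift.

The most frequent ciphertext letter is M (appears 6 times).
M is position 12; O is position 14.
Shift = -2≡24.

24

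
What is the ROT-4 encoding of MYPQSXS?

M(12): 12+4=16 → Q
Y(24): 24+4=28≡2 → C
P(15): 15+4=19 → T
Q(16): 16+4=20 → U
S(18): 18+4=22 → W
X(23): 23+4=27≡1 → B
S(18): 18+4=22 → W

QCTUWBW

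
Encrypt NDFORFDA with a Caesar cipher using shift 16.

DTVEHVTQ

N(13): 13+16=29≡3 → D
D(3): 3+16=19 → T
F(5): 5+16=21 → V
O(14): 14+16=30≡4 → E
R(17): 17+16=33≡7 → H
F(5): 5+16=21 → V
D(3): 3+16=19 → T
A(0): 0+16=16 → Q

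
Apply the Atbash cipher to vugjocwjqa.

eftqlxdqjz

v(21) → e(4)
u(20) → f(5)
g(6) → t(19)
j(9) → q(16)
o(14) → l(11)
c(2) → x(23)
w(22) → d(3)
j(9) → q(16)
q(16) → j(9)
a(0) → z(25)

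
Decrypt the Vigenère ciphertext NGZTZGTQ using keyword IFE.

Repeat the key across the ciphertext: IFEIFEIF
N(13)−I(8): 5 → F
G(6)−F(5): 1 → B
Z(25)−E(4): 21 → V
T(19)−I(8): 11 → L
Z(25)−F(5): 20 → U
G(6)−E(4): 2 → C
T(19)−I(8): 11 → L
Q(16)−F(5): 11 → L

FBVLUCLL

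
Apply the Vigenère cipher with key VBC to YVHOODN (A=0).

Repeat the key across the message: VBCVBCV
Y(24)+V(21): 45≡19 → T
V(21)+B(1): 22 → W
H(7)+C(2): 9 → J
O(14)+V(21): 35≡9 → J
O(14)+B(1): 15 → P
D(3)+C(2): 5 → F
N(13)+V(21): 34≡8 → I

TWJJPFI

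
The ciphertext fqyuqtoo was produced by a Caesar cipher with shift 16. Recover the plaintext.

paieadyy

f(5): 5−16=-11≡15 → p
q(16): 16−16=0 → a
y(24): 24−16=8 → i
u(20): 20−16=4 → e
q(16): 16−16=0 → a
t(19): 19−16=3 → d
o(14): 14−16=-2≡24 → y
o(14): 14−16=-2≡24 → y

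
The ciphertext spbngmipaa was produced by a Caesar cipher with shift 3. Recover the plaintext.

pmykdjfmxx

s(18): 18−3=15 → p
p(15): 15−3=12 → m
b(1): 1−3=-2≡24 → y
n(13): 13−3=10 → k
g(6): 6−3=3 → d
m(12): 12−3=9 → j
i(8): 8−3=5 → f
p(15): 15−3=12 → m
a(0): 0−3=-3≡23 → x
a(0): 0−3=-3≡23 → x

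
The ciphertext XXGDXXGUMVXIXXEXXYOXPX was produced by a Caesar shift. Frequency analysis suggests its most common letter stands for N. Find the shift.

The most frequent ciphertext letter is X (appears 11 times).
X is position 23; N is position 13.
Shift = 10.

10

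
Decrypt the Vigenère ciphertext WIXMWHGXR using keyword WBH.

Repeat the key across the ciphertext: WBHWBHWBH
W(22)−W(22): 0 → A
I(8)−B(1): 7 → H
X(23)−H(7): 16 → Q
M(12)−W(22): -10≡16 → Q
W(22)−B(1): 21 → V
H(7)−H(7): 0 → A
G(6)−W(22): -16≡10 → K
X(23)−B(1): 22 → W
R(17)−H(7): 10 → K

AHQQVAKWK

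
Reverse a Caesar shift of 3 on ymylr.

vjvio

y(24): 24−3=21 → v
m(12): 12−3=9 → j
y(24): 24−3=21 → v
l(11): 11−3=8 → i
r(17): 17−3=14 → o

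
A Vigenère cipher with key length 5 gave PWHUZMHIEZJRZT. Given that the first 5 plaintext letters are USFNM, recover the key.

VECHN

Subtract each crib letter from the matching ciphertext letter (mod 26):
P(15)−U(20)=-5≡21 → V
W(22)−S(18)=4 → E
H(7)−F(5)=2 → C
U(20)−N(13)=7 → H
Z(25)−M(12)=13 → N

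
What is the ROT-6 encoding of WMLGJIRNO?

CSRMPOXTU

W(22): 22+6=28≡2 → C
M(12): 12+6=18 → S
L(11): 11+6=17 → R
G(6): 6+6=12 → M
J(9): 9+6=15 → P
I(8): 8+6=14 → O
R(17): 17+6=23 → X
N(13): 13+6=19 → T
O(14): 14+6=20 → U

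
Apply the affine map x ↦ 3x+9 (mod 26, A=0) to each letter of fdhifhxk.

f(5): 3·5+9=24 → y
d(3): 3·3+9=18 → s
h(7): 3·7+9=30≡4 → e
i(8): 3·8+9=33≡7 → h
f(5): 3·5+9=24 → y
h(7): 3·7+9=30≡4 → e
x(23): 3·23+9=78≡0 → a
k(10): 3·10+9=39≡13 → n

ysehyean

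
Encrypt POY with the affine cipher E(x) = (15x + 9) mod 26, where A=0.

ALF

P(15): 15·15+9=234≡0 → A
O(14): 15·14+9=219≡11 → L
Y(24): 15·24+9=369≡5 → F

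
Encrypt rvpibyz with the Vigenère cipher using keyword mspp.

dnexnqo

Repeat the key across the message: msppmsp
r(17)+m(12): 29≡3 → d
v(21)+s(18): 39≡13 → n
p(15)+p(15): 30≡4 → e
i(8)+p(15): 23 → x
b(1)+m(12): 13 → n
y(24)+s(18): 42≡16 → q
z(25)+p(15): 40≡14 → o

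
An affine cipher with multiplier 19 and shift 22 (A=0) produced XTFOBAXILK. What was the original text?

The inverse of 19 mod 26 is 11, since 19·11=209≡1. Apply D(y)=11·(y−22) mod 26:
X(23): 11·(23−22)=11 → L
T(19): 11·(19−22)=-33≡19 → T
F(5): 11·(5−22)=-187≡21 → V
O(14): 11·(14−22)=-88≡16 → Q
B(1): 11·(1−22)=-231≡3 → D
A(0): 11·(0−22)=-242≡18 → S
X(23): 11·(23−22)=11 → L
I(8): 11·(8−22)=-154≡2 → C
L(11): 11·(11−22)=-121≡9 → J
K(10): 11·(10−22)=-132≡24 → Y

LTVQDSLCJY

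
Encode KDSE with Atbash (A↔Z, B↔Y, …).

K(10) → P(15)
D(3) → W(22)
S(18) → H(7)
E(4) → V(21)

PWHV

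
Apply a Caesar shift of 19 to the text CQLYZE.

VJERSX

C(2): 2+19=21 → V
Q(16): 16+19=35≡9 → J
L(11): 11+19=30≡4 → E
Y(24): 24+19=43≡17 → R
Z(25): 25+19=44≡18 → S
E(4): 4+19=23 → X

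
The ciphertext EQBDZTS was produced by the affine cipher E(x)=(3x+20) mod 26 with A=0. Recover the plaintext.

The inverse of 3 mod 26 is 9, since 3·9=27≡1. Apply D(y)=9·(y−20) mod 26:
E(4): 9·(4−20)=-144≡12 → M
Q(16): 9·(16−20)=-36≡16 → Q
B(1): 9·(1−20)=-171≡11 → L
D(3): 9·(3−20)=-153≡3 → D
Z(25): 9·(25−20)=45≡19 → T
T(19): 9·(19−20)=-9≡17 → R
S(18): 9·(18−20)=-18≡8 → I

MQLDTRI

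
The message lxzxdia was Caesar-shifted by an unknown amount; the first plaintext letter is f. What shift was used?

From the crib: l(11)−f(5)=6, so the shift is 6.

6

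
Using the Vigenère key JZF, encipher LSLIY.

Repeat the key across the message: JZFJZ
L(11)+J(9): 20 → U
S(18)+Z(25): 43≡17 → R
L(11)+F(5): 16 → Q
I(8)+J(9): 17 → R
Y(24)+Z(25): 49≡23 → X

URQRX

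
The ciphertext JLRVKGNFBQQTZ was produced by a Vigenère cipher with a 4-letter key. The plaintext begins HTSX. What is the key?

CSZY

Subtract each crib letter from the matching ciphertext letter (mod 26):
J(9)−H(7)=2 → C
L(11)−T(19)=-8≡18 → S
R(17)−S(18)=-1≡25 → Z
V(21)−X(23)=-2≡24 → Y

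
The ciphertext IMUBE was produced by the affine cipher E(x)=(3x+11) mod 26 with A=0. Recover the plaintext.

The inverse of 3 mod 26 is 9, since 3·9=27≡1. Apply D(y)=9·(y−11) mod 26:
I(8): 9·(8−11)=-27≡25 → Z
M(12): 9·(12−11)=9 → J
U(20): 9·(20−11)=81≡3 → D
B(1): 9·(1−11)=-90≡14 → O
E(4): 9·(4−11)=-63≡15 → P

ZJDOP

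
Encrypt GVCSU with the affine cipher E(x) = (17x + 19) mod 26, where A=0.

RMBNV

G(6): 17·6+19=121≡17 → R
V(21): 17·21+19=376≡12 → M
C(2): 17·2+19=53≡1 → B
S(18): 17·18+19=325≡13 → N
U(20): 17·20+19=359≡21 → V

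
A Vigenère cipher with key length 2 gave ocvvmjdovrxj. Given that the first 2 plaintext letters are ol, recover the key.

Subtract each crib letter from the matching ciphertext letter (mod 26):
o(14)−o(14)=0 → a
c(2)−l(11)=-9≡17 → r

ar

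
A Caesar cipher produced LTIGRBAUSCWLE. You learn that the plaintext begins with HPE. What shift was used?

From the crib: L(11)−H(7)=4, so the shift is 4.

4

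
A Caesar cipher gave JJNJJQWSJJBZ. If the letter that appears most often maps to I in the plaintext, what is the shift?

The most frequent ciphertext letter is J (appears 6 times).
J is position 9; I is position 8.
Shift = 1.

1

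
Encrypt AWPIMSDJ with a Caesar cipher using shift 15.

PLEXBHSY

A(0): 0+15=15 → P
W(22): 22+15=37≡11 → L
P(15): 15+15=30≡4 → E
I(8): 8+15=23 → X
M(12): 12+15=27≡1 → B
S(18): 18+15=33≡7 → H
D(3): 3+15=18 → S
J(9): 9+15=24 → Y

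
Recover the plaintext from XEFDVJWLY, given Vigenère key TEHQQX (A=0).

Repeat the key across the ciphertext: TEHQQXTEH
X(23)−T(19): 4 → E
E(4)−E(4): 0 → A
F(5)−H(7): -2≡24 → Y
D(3)−Q(16): -13≡13 → N
V(21)−Q(16): 5 → F
J(9)−X(23): -14≡12 → M
W(22)−T(19): 3 → D
L(11)−E(4): 7 → H
Y(24)−H(7): 17 → R

EAYNFMDHR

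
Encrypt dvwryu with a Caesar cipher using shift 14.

rjkfmi

d(3): 3+14=17 → r
v(21): 21+14=35≡9 → j
w(22): 22+14=36≡10 → k
r(17): 17+14=31≡5 → f
y(24): 24+14=38≡12 → m
u(20): 20+14=34≡8 → i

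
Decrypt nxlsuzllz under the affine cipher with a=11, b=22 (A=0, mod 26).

The inverse of 11 mod 26 is 19, since 11·19=209≡1. Apply D(y)=19·(y−22) mod 26:
n(13): 19·(13−22)=-171≡11 → l
x(23): 19·(23−22)=19 → t
l(11): 19·(11−22)=-209≡25 → z
s(18): 19·(18−22)=-76≡2 → c
u(20): 19·(20−22)=-38≡14 → o
z(25): 19·(25−22)=57≡5 → f
l(11): 19·(11−22)=-209≡25 → z
l(11): 19·(11−22)=-209≡25 → z
z(25): 19·(25−22)=57≡5 → f

ltzcofzzf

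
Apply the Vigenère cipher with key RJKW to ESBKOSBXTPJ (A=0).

Repeat the key across the message: RJKWRJKWRJK
E(4)+R(17): 21 → V
S(18)+J(9): 27≡1 → B
B(1)+K(10): 11 → L
K(10)+W(22): 32≡6 → G
O(14)+R(17): 31≡5 → F
S(18)+J(9): 27≡1 → B
B(1)+K(10): 11 → L
X(23)+W(22): 45≡19 → T
T(19)+R(17): 36≡10 → K
P(15)+J(9): 24 → Y
J(9)+K(10): 19 → T

VBLGFBLTKYT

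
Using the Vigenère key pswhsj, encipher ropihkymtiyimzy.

gglpztneppqrbru

Repeat the key across the message: pswhsjpswhsjpsw
r(17)+p(15): 32≡6 → g
o(14)+s(18): 32≡6 → g
p(15)+w(22): 37≡11 → l
i(8)+h(7): 15 → p
h(7)+s(18): 25 → z
k(10)+j(9): 19 → t
y(24)+p(15): 39≡13 → n
m(12)+s(18): 30≡4 → e
t(19)+w(22): 41≡15 → p
i(8)+h(7): 15 → p
y(24)+s(18): 42≡16 → q
i(8)+j(9): 17 → r
m(12)+p(15): 27≡1 → b
z(25)+s(18): 43≡17 → r
y(24)+w(22): 46≡20 → u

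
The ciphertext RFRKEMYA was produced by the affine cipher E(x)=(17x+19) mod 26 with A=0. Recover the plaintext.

GQGBTVLF

The inverse of 17 mod 26 is 23, since 17·23=391≡1. Apply D(y)=23·(y−19) mod 26:
R(17): 23·(17−19)=-46≡6 → G
F(5): 23·(5−19)=-322≡16 → Q
R(17): 23·(17−19)=-46≡6 → G
K(10): 23·(10−19)=-207≡1 → B
E(4): 23·(4−19)=-345≡19 → T
M(12): 23·(12−19)=-161≡21 → V
Y(24): 23·(24−19)=115≡11 → L
A(0): 23·(0−19)=-437≡5 → F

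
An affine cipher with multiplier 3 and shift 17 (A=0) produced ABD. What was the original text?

The inverse of 3 mod 26 is 9, since 3·9=27≡1. Apply D(y)=9·(y−17) mod 26:
A(0): 9·(0−17)=-153≡3 → D
B(1): 9·(1−17)=-144≡12 → M
D(3): 9·(3−17)=-126≡4 → E

DME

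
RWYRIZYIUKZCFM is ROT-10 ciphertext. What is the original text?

R(17): 17−10=7 → H
W(22): 22−10=12 → M
Y(24): 24−10=14 → O
R(17): 17−10=7 → H
I(8): 8−10=-2≡24 → Y
Z(25): 25−10=15 → P
Y(24): 24−10=14 → O
I(8): 8−10=-2≡24 → Y
U(20): 20−10=10 → K
K(10): 10−10=0 → A
Z(25): 25−10=15 → P
C(2): 2−10=-8≡18 → S
F(5): 5−10=-5≡21 → V
M(12): 12−10=2 → C

HMOHYPOYKAPSVC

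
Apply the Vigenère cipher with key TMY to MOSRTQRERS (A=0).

FAQKFOKQPL

Repeat the key across the message: TMYTMYTMYT
M(12)+T(19): 31≡5 → F
O(14)+M(12): 26≡0 → A
S(18)+Y(24): 42≡16 → Q
R(17)+T(19): 36≡10 → K
T(19)+M(12): 31≡5 → F
Q(16)+Y(24): 40≡14 → O
R(17)+T(19): 36≡10 → K
E(4)+M(12): 16 → Q
R(17)+Y(24): 41≡15 → P
S(18)+T(19): 37≡11 → L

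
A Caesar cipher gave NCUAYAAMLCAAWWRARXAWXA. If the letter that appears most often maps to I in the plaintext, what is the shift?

18

The most frequent ciphertext letter is A (appears 8 times).
A is position 0; I is position 8.
Shift = -8≡18.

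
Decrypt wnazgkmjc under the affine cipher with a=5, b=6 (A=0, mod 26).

The inverse of 5 mod 26 is 21, since 5·21=105≡1. Apply D(y)=21·(y−6) mod 26:
w(22): 21·(22−6)=336≡24 → y
n(13): 21·(13−6)=147≡17 → r
a(0): 21·(0−6)=-126≡4 → e
z(25): 21·(25−6)=399≡9 → j
g(6): 21·(6−6)=0 → a
k(10): 21·(10−6)=84≡6 → g
m(12): 21·(12−6)=126≡22 → w
j(9): 21·(9−6)=63≡11 → l
c(2): 21·(2−6)=-84≡20 → u

yrejagwlu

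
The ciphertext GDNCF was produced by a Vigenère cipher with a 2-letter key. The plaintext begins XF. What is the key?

Subtract each crib letter from the matching ciphertext letter (mod 26):
G(6)−X(23)=-17≡9 → J
D(3)−F(5)=-2≡24 → Y

JY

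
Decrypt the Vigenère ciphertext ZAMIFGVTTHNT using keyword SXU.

HDSQIMDWZPQZ

Repeat the key across the ciphertext: SXUSXUSXUSXU
Z(25)−S(18): 7 → H
A(0)−X(23): -23≡3 → D
M(12)−U(20): -8≡18 → S
I(8)−S(18): -10≡16 → Q
F(5)−X(23): -18≡8 → I
G(6)−U(20): -14≡12 → M
V(21)−S(18): 3 → D
T(19)−X(23): -4≡22 → W
T(19)−U(20): -1≡25 → Z
H(7)−S(18): -11≡15 → P
N(13)−X(23): -10≡16 → Q
T(19)−U(20): -1≡25 → Z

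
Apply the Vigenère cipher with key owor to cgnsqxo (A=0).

qcbjetc

Repeat the key across the message: oworowo
c(2)+o(14): 16 → q
g(6)+w(22): 28≡2 → c
n(13)+o(14): 27≡1 → b
s(18)+r(17): 35≡9 → j
q(16)+o(14): 30≡4 → e
x(23)+w(22): 45≡19 → t
o(14)+o(14): 28≡2 → c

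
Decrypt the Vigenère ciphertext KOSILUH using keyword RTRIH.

Repeat the key across the ciphertext: RTRIHRT
K(10)−R(17): -7≡19 → T
O(14)−T(19): -5≡21 → V
S(18)−R(17): 1 → B
I(8)−I(8): 0 → A
L(11)−H(7): 4 → E
U(20)−R(17): 3 → D
H(7)−T(19): -12≡14 → O

TVBAEDO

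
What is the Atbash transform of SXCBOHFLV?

S(18) → H(7)
X(23) → C(2)
C(2) → X(23)
B(1) → Y(24)
O(14) → L(11)
H(7) → S(18)
F(5) → U(20)
L(11) → O(14)
V(21) → E(4)

HCXYLSUOE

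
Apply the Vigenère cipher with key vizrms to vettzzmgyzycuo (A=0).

qmsklrhoxqkupw

Repeat the key across the message: vizrmsvizrmsvi
v(21)+v(21): 42≡16 → q
e(4)+i(8): 12 → m
t(19)+z(25): 44≡18 → s
t(19)+r(17): 36≡10 → k
z(25)+m(12): 37≡11 → l
z(25)+s(18): 43≡17 → r
m(12)+v(21): 33≡7 → h
g(6)+i(8): 14 → o
y(24)+z(25): 49≡23 → x
z(25)+r(17): 42≡16 → q
y(24)+m(12): 36≡10 → k
c(2)+s(18): 20 → u
u(20)+v(21): 41≡15 → p
o(14)+i(8): 22 → w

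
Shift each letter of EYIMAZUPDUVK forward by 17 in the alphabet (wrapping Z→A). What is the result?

E(4): 4+17=21 → V
Y(24): 24+17=41≡15 → P
I(8): 8+17=25 → Z
M(12): 12+17=29≡3 → D
A(0): 0+17=17 → R
Z(25): 25+17=42≡16 → Q
U(20): 20+17=37≡11 → L
P(15): 15+17=32≡6 → G
D(3): 3+17=20 → U
U(20): 20+17=37≡11 → L
V(21): 21+17=38≡12 → M
K(10): 10+17=27≡1 → B

VPZDRQLGULMB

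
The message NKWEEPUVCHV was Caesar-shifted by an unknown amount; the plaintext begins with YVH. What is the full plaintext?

From the crib: N(13)−Y(24)=-11≡15, so the shift is 15.
Subtract 15 from each ciphertext letter:
N(13): 13−15=-2≡24 → Y
K(10): 10−15=-5≡21 → V
W(22): 22−15=7 → H
E(4): 4−15=-11≡15 → P
E(4): 4−15=-11≡15 → P
P(15): 15−15=0 → A
U(20): 20−15=5 → F
V(21): 21−15=6 → G
C(2): 2−15=-13≡13 → N
H(7): 7−15=-8≡18 → S
V(21): 21−15=6 → G

YVHPPAFGNSG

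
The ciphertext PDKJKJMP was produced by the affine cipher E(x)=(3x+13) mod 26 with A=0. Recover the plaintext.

The inverse of 3 mod 26 is 9, since 3·9=27≡1. Apply D(y)=9·(y−13) mod 26:
P(15): 9·(15−13)=18 → S
D(3): 9·(3−13)=-90≡14 → O
K(10): 9·(10−13)=-27≡25 → Z
J(9): 9·(9−13)=-36≡16 → Q
K(10): 9·(10−13)=-27≡25 → Z
J(9): 9·(9−13)=-36≡16 → Q
M(12): 9·(12−13)=-9≡17 → R
P(15): 9·(15−13)=18 → S

SOZQZQRS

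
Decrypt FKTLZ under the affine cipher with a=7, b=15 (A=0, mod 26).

GDISU

The inverse of 7 mod 26 is 15, since 7·15=105≡1. Apply D(y)=15·(y−15) mod 26:
F(5): 15·(5−15)=-150≡6 → G
K(10): 15·(10−15)=-75≡3 → D
T(19): 15·(19−15)=60≡8 → I
L(11): 15·(11−15)=-60≡18 → S
Z(25): 15·(25−15)=150≡20 → U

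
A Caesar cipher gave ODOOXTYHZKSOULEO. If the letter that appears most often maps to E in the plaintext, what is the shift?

The most frequent ciphertext letter is O (appears 5 times).
O is position 14; E is position 4.
Shift = 10.

10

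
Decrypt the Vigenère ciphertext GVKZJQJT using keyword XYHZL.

JXDAYTLM

Repeat the key across the ciphertext: XYHZLXYH
G(6)−X(23): -17≡9 → J
V(21)−Y(24): -3≡23 → X
K(10)−H(7): 3 → D
Z(25)−Z(25): 0 → A
J(9)−L(11): -2≡24 → Y
Q(16)−X(23): -7≡19 → T
J(9)−Y(24): -15≡11 → L
T(19)−H(7): 12 → M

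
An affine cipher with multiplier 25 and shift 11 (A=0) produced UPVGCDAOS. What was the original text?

The inverse of 25 mod 26 is 25, since 25·25=625≡1. Apply D(y)=25·(y−11) mod 26:
U(20): 25·(20−11)=225≡17 → R
P(15): 25·(15−11)=100≡22 → W
V(21): 25·(21−11)=250≡16 → Q
G(6): 25·(6−11)=-125≡5 → F
C(2): 25·(2−11)=-225≡9 → J
D(3): 25·(3−11)=-200≡8 → I
A(0): 25·(0−11)=-275≡11 → L
O(14): 25·(14−11)=75≡23 → X
S(18): 25·(18−11)=175≡19 → T

RWQFJILXT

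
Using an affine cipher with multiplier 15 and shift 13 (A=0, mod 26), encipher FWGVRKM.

KFZQIHL

F(5): 15·5+13=88≡10 → K
W(22): 15·22+13=343≡5 → F
G(6): 15·6+13=103≡25 → Z
V(21): 15·21+13=328≡16 → Q
R(17): 15·17+13=268≡8 → I
K(10): 15·10+13=163≡7 → H
M(12): 15·12+13=193≡11 → L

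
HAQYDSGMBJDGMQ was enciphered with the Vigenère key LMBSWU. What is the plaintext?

Repeat the key across the ciphertext: LMBSWULMBSWULM
H(7)−L(11): -4≡22 → W
A(0)−M(12): -12≡14 → O
Q(16)−B(1): 15 → P
Y(24)−S(18): 6 → G
D(3)−W(22): -19≡7 → H
S(18)−U(20): -2≡24 → Y
G(6)−L(11): -5≡21 → V
M(12)−M(12): 0 → A
B(1)−B(1): 0 → A
J(9)−S(18): -9≡17 → R
D(3)−W(22): -19≡7 → H
G(6)−U(20): -14≡12 → M
M(12)−L(11): 1 → B
Q(16)−M(12): 4 → E

WOPGHYVAARHMBE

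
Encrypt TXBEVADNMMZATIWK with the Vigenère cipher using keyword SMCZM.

LJDDHSPPLYRMVHIC

Repeat the key across the message: SMCZMSMCZMSMCZMS
T(19)+S(18): 37≡11 → L
X(23)+M(12): 35≡9 → J
B(1)+C(2): 3 → D
E(4)+Z(25): 29≡3 → D
V(21)+M(12): 33≡7 → H
A(0)+S(18): 18 → S
D(3)+M(12): 15 → P
N(13)+C(2): 15 → P
M(12)+Z(25): 37≡11 → L
M(12)+M(12): 24 → Y
Z(25)+S(18): 43≡17 → R
A(0)+M(12): 12 → M
T(19)+C(2): 21 → V
I(8)+Z(25): 33≡7 → H
W(22)+M(12): 34≡8 → I
K(10)+S(18): 28≡2 → C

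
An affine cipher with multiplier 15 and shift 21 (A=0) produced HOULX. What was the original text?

The inverse of 15 mod 26 is 7, since 15·7=105≡1. Apply D(y)=7·(y−21) mod 26:
H(7): 7·(7−21)=-98≡6 → G
O(14): 7·(14−21)=-49≡3 → D
U(20): 7·(20−21)=-7≡19 → T
L(11): 7·(11−21)=-70≡8 → I
X(23): 7·(23−21)=14 → O

GDTIO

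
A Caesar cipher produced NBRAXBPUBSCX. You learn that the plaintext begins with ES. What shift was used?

9

From the crib: N(13)−E(4)=9, so the shift is 9.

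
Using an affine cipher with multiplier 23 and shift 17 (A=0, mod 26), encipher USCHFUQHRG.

JPLWCJVWSZ

U(20): 23·20+17=477≡9 → J
S(18): 23·18+17=431≡15 → P
C(2): 23·2+17=63≡11 → L
H(7): 23·7+17=178≡22 → W
F(5): 23·5+17=132≡2 → C
U(20): 23·20+17=477≡9 → J
Q(16): 23·16+17=385≡21 → V
H(7): 23·7+17=178≡22 → W
R(17): 23·17+17=408≡18 → S
G(6): 23·6+17=155≡25 → Z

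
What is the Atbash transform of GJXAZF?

TQCZAU

G(6) → T(19)
J(9) → Q(16)
X(23) → C(2)
A(0) → Z(25)
Z(25) → A(0)
F(5) → U(20)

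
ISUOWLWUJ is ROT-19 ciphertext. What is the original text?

PZBVDSDBQ

I(8): 8−19=-11≡15 → P
S(18): 18−19=-1≡25 → Z
U(20): 20−19=1 → B
O(14): 14−19=-5≡21 → V
W(22): 22−19=3 → D
L(11): 11−19=-8≡18 → S
W(22): 22−19=3 → D
U(20): 20−19=1 → B
J(9): 9−19=-10≡16 → Q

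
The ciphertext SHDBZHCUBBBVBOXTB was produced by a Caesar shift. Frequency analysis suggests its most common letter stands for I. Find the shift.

19

The most frequent ciphertext letter is B (appears 6 times).
B is position 1; I is position 8.
Shift = -7≡19.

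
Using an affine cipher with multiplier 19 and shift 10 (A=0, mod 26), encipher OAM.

QKE

O(14): 19·14+10=276≡16 → Q
A(0): 19·0+10=10 → K
M(12): 19·12+10=238≡4 → E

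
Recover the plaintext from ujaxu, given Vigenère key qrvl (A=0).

Repeat the key across the ciphertext: qrvlq
u(20)−q(16): 4 → e
j(9)−r(17): -8≡18 → s
a(0)−v(21): -21≡5 → f
x(23)−l(11): 12 → m
u(20)−q(16): 4 → e

esfme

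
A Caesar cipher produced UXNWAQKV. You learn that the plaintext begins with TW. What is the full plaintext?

From the crib: U(20)−T(19)=1, so the shift is 1.
Subtract 1 from each ciphertext letter:
U(20): 20−1=19 → T
X(23): 23−1=22 → W
N(13): 13−1=12 → M
W(22): 22−1=21 → V
A(0): 0−1=-1≡25 → Z
Q(16): 16−1=15 → P
K(10): 10−1=9 → J
V(21): 21−1=20 → U

TWMVZPJU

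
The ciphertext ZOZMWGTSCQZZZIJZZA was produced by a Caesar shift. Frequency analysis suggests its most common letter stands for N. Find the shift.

12

The most frequent ciphertext letter is Z (appears 7 times).
Z is position 25; N is position 13.
Shift = 12.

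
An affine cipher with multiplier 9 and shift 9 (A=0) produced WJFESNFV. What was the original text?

The inverse of 9 mod 26 is 3, since 9·3=27≡1. Apply D(y)=3·(y−9) mod 26:
W(22): 3·(22−9)=39≡13 → N
J(9): 3·(9−9)=0 → A
F(5): 3·(5−9)=-12≡14 → O
E(4): 3·(4−9)=-15≡11 → L
S(18): 3·(18−9)=27≡1 → B
N(13): 3·(13−9)=12 → M
F(5): 3·(5−9)=-12≡14 → O
V(21): 3·(21−9)=36≡10 → K

NAOLBMOK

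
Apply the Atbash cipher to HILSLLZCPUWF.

SROHOOAXKFDU

H(7) → S(18)
I(8) → R(17)
L(11) → O(14)
S(18) → H(7)
L(11) → O(14)
L(11) → O(14)
Z(25) → A(0)
C(2) → X(23)
P(15) → K(10)
U(20) → F(5)
W(22) → D(3)
F(5) → U(20)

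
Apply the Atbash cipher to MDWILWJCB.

NWDRODQXY

M(12) → N(13)
D(3) → W(22)
W(22) → D(3)
I(8) → R(17)
L(11) → O(14)
W(22) → D(3)
J(9) → Q(16)
C(2) → X(23)
B(1) → Y(24)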